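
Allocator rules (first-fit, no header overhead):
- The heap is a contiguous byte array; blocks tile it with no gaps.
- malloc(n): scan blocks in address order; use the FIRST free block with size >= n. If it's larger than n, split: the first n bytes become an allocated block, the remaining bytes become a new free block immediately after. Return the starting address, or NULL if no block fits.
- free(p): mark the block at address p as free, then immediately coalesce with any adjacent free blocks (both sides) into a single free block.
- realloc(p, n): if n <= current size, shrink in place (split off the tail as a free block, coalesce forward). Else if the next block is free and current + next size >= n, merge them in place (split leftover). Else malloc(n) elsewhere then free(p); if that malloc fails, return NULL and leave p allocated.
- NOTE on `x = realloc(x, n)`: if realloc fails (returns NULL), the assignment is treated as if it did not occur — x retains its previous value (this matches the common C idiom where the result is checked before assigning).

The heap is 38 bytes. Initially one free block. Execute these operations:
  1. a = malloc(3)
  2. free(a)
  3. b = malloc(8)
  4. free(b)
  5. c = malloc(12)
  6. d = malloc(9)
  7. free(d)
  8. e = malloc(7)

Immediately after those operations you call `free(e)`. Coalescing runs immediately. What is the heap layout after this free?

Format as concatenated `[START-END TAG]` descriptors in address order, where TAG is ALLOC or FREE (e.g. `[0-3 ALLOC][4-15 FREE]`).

Op 1: a = malloc(3) -> a = 0; heap: [0-2 ALLOC][3-37 FREE]
Op 2: free(a) -> (freed a); heap: [0-37 FREE]
Op 3: b = malloc(8) -> b = 0; heap: [0-7 ALLOC][8-37 FREE]
Op 4: free(b) -> (freed b); heap: [0-37 FREE]
Op 5: c = malloc(12) -> c = 0; heap: [0-11 ALLOC][12-37 FREE]
Op 6: d = malloc(9) -> d = 12; heap: [0-11 ALLOC][12-20 ALLOC][21-37 FREE]
Op 7: free(d) -> (freed d); heap: [0-11 ALLOC][12-37 FREE]
Op 8: e = malloc(7) -> e = 12; heap: [0-11 ALLOC][12-18 ALLOC][19-37 FREE]
free(e): e = 12 -> block [12-18 ALLOC]; mark free, coalesce with adjacent free neighbors -> [0-11 ALLOC][12-37 FREE]

Answer: [0-11 ALLOC][12-37 FREE]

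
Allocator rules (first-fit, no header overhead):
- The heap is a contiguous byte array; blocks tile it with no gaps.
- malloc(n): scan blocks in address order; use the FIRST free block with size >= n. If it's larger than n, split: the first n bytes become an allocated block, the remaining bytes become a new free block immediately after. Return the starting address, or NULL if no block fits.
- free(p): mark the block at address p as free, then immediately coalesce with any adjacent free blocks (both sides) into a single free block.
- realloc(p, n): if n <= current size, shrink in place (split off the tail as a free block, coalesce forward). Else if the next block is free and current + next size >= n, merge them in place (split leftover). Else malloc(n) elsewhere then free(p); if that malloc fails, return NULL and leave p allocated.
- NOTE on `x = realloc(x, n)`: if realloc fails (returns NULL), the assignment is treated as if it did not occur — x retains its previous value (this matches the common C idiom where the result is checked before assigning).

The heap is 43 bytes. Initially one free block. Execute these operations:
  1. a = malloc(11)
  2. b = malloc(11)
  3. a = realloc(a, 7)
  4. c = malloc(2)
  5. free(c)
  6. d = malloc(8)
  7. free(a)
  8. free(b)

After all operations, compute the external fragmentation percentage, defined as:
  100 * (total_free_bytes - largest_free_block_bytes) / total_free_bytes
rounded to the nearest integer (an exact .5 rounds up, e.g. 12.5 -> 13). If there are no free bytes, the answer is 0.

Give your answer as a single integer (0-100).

Answer: 37

Derivation:
Op 1: a = malloc(11) -> a = 0; heap: [0-10 ALLOC][11-42 FREE]
Op 2: b = malloc(11) -> b = 11; heap: [0-10 ALLOC][11-21 ALLOC][22-42 FREE]
Op 3: a = realloc(a, 7) -> a = 0; heap: [0-6 ALLOC][7-10 FREE][11-21 ALLOC][22-42 FREE]
Op 4: c = malloc(2) -> c = 7; heap: [0-6 ALLOC][7-8 ALLOC][9-10 FREE][11-21 ALLOC][22-42 FREE]
Op 5: free(c) -> (freed c); heap: [0-6 ALLOC][7-10 FREE][11-21 ALLOC][22-42 FREE]
Op 6: d = malloc(8) -> d = 22; heap: [0-6 ALLOC][7-10 FREE][11-21 ALLOC][22-29 ALLOC][30-42 FREE]
Op 7: free(a) -> (freed a); heap: [0-10 FREE][11-21 ALLOC][22-29 ALLOC][30-42 FREE]
Op 8: free(b) -> (freed b); heap: [0-21 FREE][22-29 ALLOC][30-42 FREE]
Free blocks: [22 13] total_free=35 largest=22 -> 100*(35-22)/35 = 1300/35 ≈ 37.143 -> rounds to 37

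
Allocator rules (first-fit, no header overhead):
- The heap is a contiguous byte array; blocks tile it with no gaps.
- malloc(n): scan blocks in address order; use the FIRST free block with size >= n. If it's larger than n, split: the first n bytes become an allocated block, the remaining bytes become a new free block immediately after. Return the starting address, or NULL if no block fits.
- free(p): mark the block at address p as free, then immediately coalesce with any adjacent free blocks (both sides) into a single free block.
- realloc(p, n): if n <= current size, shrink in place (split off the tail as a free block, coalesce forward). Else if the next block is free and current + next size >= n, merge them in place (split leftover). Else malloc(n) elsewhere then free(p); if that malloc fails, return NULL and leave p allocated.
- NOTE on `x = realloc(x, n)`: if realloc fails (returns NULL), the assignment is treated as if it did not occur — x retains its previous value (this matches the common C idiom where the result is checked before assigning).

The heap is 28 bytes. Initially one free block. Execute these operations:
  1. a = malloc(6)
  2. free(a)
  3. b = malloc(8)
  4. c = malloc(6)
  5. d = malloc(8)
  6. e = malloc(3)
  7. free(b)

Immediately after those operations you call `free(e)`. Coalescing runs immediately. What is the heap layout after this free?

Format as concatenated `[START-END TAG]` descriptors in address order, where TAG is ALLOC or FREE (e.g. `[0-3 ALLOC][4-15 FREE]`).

Op 1: a = malloc(6) -> a = 0; heap: [0-5 ALLOC][6-27 FREE]
Op 2: free(a) -> (freed a); heap: [0-27 FREE]
Op 3: b = malloc(8) -> b = 0; heap: [0-7 ALLOC][8-27 FREE]
Op 4: c = malloc(6) -> c = 8; heap: [0-7 ALLOC][8-13 ALLOC][14-27 FREE]
Op 5: d = malloc(8) -> d = 14; heap: [0-7 ALLOC][8-13 ALLOC][14-21 ALLOC][22-27 FREE]
Op 6: e = malloc(3) -> e = 22; heap: [0-7 ALLOC][8-13 ALLOC][14-21 ALLOC][22-24 ALLOC][25-27 FREE]
Op 7: free(b) -> (freed b); heap: [0-7 FREE][8-13 ALLOC][14-21 ALLOC][22-24 ALLOC][25-27 FREE]
free(e): e = 22 -> block [22-24 ALLOC]; mark free, coalesce with adjacent free neighbors -> [0-7 FREE][8-13 ALLOC][14-21 ALLOC][22-27 FREE]

Answer: [0-7 FREE][8-13 ALLOC][14-21 ALLOC][22-27 FREE]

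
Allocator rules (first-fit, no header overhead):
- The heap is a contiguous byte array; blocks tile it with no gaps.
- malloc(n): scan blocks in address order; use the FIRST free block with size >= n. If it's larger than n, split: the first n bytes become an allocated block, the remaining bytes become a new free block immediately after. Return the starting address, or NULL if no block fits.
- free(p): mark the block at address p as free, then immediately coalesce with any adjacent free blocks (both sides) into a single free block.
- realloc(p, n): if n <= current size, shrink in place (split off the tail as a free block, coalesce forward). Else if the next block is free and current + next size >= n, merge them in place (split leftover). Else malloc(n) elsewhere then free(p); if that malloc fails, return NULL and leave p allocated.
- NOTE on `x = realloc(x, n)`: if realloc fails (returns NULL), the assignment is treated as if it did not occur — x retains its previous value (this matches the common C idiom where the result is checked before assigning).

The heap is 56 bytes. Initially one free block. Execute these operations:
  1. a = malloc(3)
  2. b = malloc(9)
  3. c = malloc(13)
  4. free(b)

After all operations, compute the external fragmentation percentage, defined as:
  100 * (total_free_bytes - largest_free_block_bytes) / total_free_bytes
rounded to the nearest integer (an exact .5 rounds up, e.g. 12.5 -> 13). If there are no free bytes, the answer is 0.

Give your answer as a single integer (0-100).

Answer: 23

Derivation:
Op 1: a = malloc(3) -> a = 0; heap: [0-2 ALLOC][3-55 FREE]
Op 2: b = malloc(9) -> b = 3; heap: [0-2 ALLOC][3-11 ALLOC][12-55 FREE]
Op 3: c = malloc(13) -> c = 12; heap: [0-2 ALLOC][3-11 ALLOC][12-24 ALLOC][25-55 FREE]
Op 4: free(b) -> (freed b); heap: [0-2 ALLOC][3-11 FREE][12-24 ALLOC][25-55 FREE]
Free blocks: [9 31] total_free=40 largest=31 -> 100*(40-31)/40 = 900/40 = 22.5 -> rounds to 23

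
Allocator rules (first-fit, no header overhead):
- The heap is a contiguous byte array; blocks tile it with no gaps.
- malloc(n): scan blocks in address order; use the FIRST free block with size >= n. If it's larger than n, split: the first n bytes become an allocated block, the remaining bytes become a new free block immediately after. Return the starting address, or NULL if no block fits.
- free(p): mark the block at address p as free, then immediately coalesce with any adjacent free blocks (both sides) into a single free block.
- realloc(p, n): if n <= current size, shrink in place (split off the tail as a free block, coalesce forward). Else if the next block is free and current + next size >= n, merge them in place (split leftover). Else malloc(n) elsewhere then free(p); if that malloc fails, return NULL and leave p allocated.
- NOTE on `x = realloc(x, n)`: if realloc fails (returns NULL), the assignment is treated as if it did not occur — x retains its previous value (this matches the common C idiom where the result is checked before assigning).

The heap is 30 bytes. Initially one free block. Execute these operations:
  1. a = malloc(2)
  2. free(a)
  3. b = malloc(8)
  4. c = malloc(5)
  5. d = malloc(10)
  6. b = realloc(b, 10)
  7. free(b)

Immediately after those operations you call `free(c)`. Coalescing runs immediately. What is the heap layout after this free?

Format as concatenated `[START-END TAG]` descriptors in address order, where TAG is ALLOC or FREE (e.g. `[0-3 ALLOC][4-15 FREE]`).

Op 1: a = malloc(2) -> a = 0; heap: [0-1 ALLOC][2-29 FREE]
Op 2: free(a) -> (freed a); heap: [0-29 FREE]
Op 3: b = malloc(8) -> b = 0; heap: [0-7 ALLOC][8-29 FREE]
Op 4: c = malloc(5) -> c = 8; heap: [0-7 ALLOC][8-12 ALLOC][13-29 FREE]
Op 5: d = malloc(10) -> d = 13; heap: [0-7 ALLOC][8-12 ALLOC][13-22 ALLOC][23-29 FREE]
Op 6: b = realloc(b, 10) -> NULL (b unchanged); heap: [0-7 ALLOC][8-12 ALLOC][13-22 ALLOC][23-29 FREE]
Op 7: free(b) -> (freed b); heap: [0-7 FREE][8-12 ALLOC][13-22 ALLOC][23-29 FREE]
free(c): c = 8 -> block [8-12 ALLOC]; mark free, coalesce with adjacent free neighbors -> [0-12 FREE][13-22 ALLOC][23-29 FREE]

Answer: [0-12 FREE][13-22 ALLOC][23-29 FREE]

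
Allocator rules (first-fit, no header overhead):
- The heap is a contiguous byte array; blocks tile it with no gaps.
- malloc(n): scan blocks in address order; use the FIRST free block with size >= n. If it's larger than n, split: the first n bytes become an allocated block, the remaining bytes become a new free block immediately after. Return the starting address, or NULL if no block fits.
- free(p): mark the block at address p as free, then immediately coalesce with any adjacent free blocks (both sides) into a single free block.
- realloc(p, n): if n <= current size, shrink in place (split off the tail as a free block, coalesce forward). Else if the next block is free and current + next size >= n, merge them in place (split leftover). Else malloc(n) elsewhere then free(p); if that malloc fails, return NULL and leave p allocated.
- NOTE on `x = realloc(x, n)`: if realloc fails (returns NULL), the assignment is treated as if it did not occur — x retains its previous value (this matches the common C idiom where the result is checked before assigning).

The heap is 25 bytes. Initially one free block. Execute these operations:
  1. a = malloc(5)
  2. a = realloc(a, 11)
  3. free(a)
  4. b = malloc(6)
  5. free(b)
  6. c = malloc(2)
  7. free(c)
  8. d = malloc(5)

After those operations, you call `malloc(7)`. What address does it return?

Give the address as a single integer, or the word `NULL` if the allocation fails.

Answer: 5

Derivation:
Op 1: a = malloc(5) -> a = 0; heap: [0-4 ALLOC][5-24 FREE]
Op 2: a = realloc(a, 11) -> a = 0; heap: [0-10 ALLOC][11-24 FREE]
Op 3: free(a) -> (freed a); heap: [0-24 FREE]
Op 4: b = malloc(6) -> b = 0; heap: [0-5 ALLOC][6-24 FREE]
Op 5: free(b) -> (freed b); heap: [0-24 FREE]
Op 6: c = malloc(2) -> c = 0; heap: [0-1 ALLOC][2-24 FREE]
Op 7: free(c) -> (freed c); heap: [0-24 FREE]
Op 8: d = malloc(5) -> d = 0; heap: [0-4 ALLOC][5-24 FREE]
malloc(7): first-fit scan over [0-4 ALLOC][5-24 FREE] -> 5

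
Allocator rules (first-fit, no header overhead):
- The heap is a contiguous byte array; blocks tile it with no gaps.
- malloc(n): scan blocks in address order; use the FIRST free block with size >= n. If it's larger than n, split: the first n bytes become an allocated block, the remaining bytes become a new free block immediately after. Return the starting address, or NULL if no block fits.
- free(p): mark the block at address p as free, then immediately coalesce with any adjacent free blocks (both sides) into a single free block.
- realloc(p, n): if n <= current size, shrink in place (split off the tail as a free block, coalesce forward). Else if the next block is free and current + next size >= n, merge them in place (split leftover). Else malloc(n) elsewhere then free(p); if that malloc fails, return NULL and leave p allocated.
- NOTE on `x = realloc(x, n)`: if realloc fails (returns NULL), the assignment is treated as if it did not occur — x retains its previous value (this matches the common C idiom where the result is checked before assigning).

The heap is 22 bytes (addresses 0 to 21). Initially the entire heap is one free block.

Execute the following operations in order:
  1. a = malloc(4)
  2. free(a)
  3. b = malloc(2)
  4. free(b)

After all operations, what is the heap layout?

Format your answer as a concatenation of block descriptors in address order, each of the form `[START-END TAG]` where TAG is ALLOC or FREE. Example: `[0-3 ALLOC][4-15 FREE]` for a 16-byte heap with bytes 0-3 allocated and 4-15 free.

Answer: [0-21 FREE]

Derivation:
Op 1: a = malloc(4) -> a = 0; heap: [0-3 ALLOC][4-21 FREE]
Op 2: free(a) -> (freed a); heap: [0-21 FREE]
Op 3: b = malloc(2) -> b = 0; heap: [0-1 ALLOC][2-21 FREE]
Op 4: free(b) -> (freed b); heap: [0-21 FREE]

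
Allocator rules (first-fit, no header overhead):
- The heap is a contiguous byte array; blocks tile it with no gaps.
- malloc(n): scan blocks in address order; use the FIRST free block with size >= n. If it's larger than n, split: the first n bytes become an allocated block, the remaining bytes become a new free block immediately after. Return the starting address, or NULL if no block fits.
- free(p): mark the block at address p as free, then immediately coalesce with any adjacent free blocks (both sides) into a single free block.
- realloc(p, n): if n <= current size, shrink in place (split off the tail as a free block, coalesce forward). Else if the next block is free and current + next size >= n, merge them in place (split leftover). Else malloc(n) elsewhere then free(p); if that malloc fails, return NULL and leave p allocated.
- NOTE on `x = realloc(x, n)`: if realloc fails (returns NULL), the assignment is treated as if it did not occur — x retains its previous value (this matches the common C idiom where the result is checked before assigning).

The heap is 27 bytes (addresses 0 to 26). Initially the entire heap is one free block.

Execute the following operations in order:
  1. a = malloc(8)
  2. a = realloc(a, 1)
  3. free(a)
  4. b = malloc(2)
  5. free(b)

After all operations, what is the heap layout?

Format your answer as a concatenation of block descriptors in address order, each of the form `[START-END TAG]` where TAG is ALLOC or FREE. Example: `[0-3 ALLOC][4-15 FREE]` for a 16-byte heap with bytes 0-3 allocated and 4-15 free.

Op 1: a = malloc(8) -> a = 0; heap: [0-7 ALLOC][8-26 FREE]
Op 2: a = realloc(a, 1) -> a = 0; heap: [0-0 ALLOC][1-26 FREE]
Op 3: free(a) -> (freed a); heap: [0-26 FREE]
Op 4: b = malloc(2) -> b = 0; heap: [0-1 ALLOC][2-26 FREE]
Op 5: free(b) -> (freed b); heap: [0-26 FREE]

Answer: [0-26 FREE]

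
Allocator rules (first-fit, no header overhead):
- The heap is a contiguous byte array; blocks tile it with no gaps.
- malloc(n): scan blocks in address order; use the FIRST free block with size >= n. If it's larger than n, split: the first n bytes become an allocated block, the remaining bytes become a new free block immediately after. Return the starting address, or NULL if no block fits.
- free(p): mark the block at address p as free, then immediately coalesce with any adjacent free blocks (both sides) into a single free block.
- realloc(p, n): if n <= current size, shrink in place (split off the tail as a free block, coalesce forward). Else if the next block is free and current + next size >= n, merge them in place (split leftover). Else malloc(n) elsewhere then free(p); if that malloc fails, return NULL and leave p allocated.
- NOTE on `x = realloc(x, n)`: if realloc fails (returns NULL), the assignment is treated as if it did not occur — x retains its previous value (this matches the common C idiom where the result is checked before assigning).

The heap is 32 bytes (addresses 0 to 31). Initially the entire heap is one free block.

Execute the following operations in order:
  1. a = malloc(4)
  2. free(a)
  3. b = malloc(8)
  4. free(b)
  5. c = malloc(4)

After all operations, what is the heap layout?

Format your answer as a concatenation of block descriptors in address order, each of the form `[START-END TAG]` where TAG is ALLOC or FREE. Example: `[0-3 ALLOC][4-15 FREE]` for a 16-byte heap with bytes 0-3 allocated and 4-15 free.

Answer: [0-3 ALLOC][4-31 FREE]

Derivation:
Op 1: a = malloc(4) -> a = 0; heap: [0-3 ALLOC][4-31 FREE]
Op 2: free(a) -> (freed a); heap: [0-31 FREE]
Op 3: b = malloc(8) -> b = 0; heap: [0-7 ALLOC][8-31 FREE]
Op 4: free(b) -> (freed b); heap: [0-31 FREE]
Op 5: c = malloc(4) -> c = 0; heap: [0-3 ALLOC][4-31 FREE]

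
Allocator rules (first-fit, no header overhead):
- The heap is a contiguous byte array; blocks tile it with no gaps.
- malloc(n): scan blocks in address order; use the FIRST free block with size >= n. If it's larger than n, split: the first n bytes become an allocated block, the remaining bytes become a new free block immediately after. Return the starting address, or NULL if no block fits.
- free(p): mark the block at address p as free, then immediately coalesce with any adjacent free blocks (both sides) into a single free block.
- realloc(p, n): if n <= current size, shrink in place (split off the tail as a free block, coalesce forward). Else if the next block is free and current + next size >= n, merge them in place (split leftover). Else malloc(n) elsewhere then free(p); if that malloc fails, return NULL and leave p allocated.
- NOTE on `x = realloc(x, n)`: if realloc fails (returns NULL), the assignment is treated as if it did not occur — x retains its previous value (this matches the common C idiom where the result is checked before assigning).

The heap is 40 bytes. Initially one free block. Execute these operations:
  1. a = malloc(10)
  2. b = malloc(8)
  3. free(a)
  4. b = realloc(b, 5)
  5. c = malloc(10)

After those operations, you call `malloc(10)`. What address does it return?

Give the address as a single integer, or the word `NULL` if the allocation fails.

Answer: 15

Derivation:
Op 1: a = malloc(10) -> a = 0; heap: [0-9 ALLOC][10-39 FREE]
Op 2: b = malloc(8) -> b = 10; heap: [0-9 ALLOC][10-17 ALLOC][18-39 FREE]
Op 3: free(a) -> (freed a); heap: [0-9 FREE][10-17 ALLOC][18-39 FREE]
Op 4: b = realloc(b, 5) -> b = 10; heap: [0-9 FREE][10-14 ALLOC][15-39 FREE]
Op 5: c = malloc(10) -> c = 0; heap: [0-9 ALLOC][10-14 ALLOC][15-39 FREE]
malloc(10): first-fit scan over [0-9 ALLOC][10-14 ALLOC][15-39 FREE] -> 15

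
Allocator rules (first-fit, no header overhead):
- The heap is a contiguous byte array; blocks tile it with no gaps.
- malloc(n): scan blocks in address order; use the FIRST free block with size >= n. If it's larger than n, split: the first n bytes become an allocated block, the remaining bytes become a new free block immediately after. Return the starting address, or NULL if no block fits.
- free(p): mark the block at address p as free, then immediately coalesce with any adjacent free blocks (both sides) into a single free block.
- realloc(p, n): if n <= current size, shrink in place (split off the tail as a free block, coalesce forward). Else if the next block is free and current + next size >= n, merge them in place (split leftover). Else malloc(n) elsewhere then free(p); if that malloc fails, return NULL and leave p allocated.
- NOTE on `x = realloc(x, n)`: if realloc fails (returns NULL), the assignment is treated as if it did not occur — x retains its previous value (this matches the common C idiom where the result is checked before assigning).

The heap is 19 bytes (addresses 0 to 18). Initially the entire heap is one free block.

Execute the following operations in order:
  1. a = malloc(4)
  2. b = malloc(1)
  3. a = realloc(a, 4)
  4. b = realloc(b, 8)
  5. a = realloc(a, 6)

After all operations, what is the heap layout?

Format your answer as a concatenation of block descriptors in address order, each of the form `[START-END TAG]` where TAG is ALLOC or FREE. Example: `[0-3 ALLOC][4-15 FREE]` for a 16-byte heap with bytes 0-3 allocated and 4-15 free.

Answer: [0-3 FREE][4-11 ALLOC][12-17 ALLOC][18-18 FREE]

Derivation:
Op 1: a = malloc(4) -> a = 0; heap: [0-3 ALLOC][4-18 FREE]
Op 2: b = malloc(1) -> b = 4; heap: [0-3 ALLOC][4-4 ALLOC][5-18 FREE]
Op 3: a = realloc(a, 4) -> a = 0; heap: [0-3 ALLOC][4-4 ALLOC][5-18 FREE]
Op 4: b = realloc(b, 8) -> b = 4; heap: [0-3 ALLOC][4-11 ALLOC][12-18 FREE]
Op 5: a = realloc(a, 6) -> a = 12; heap: [0-3 FREE][4-11 ALLOC][12-17 ALLOC][18-18 FREE]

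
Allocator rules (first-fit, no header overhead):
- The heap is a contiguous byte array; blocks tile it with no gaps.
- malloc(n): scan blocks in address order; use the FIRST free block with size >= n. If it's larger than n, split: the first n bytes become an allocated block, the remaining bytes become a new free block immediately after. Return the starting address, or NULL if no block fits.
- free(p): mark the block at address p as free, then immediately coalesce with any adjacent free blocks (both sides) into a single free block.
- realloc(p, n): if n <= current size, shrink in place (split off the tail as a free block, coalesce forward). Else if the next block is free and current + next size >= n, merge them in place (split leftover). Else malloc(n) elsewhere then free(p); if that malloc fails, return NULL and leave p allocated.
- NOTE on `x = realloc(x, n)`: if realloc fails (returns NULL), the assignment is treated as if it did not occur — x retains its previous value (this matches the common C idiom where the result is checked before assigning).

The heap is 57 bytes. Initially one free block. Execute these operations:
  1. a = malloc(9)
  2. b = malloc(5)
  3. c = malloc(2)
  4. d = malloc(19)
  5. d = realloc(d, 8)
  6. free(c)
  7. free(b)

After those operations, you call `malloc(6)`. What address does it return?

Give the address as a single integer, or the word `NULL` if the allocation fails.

Answer: 9

Derivation:
Op 1: a = malloc(9) -> a = 0; heap: [0-8 ALLOC][9-56 FREE]
Op 2: b = malloc(5) -> b = 9; heap: [0-8 ALLOC][9-13 ALLOC][14-56 FREE]
Op 3: c = malloc(2) -> c = 14; heap: [0-8 ALLOC][9-13 ALLOC][14-15 ALLOC][16-56 FREE]
Op 4: d = malloc(19) -> d = 16; heap: [0-8 ALLOC][9-13 ALLOC][14-15 ALLOC][16-34 ALLOC][35-56 FREE]
Op 5: d = realloc(d, 8) -> d = 16; heap: [0-8 ALLOC][9-13 ALLOC][14-15 ALLOC][16-23 ALLOC][24-56 FREE]
Op 6: free(c) -> (freed c); heap: [0-8 ALLOC][9-13 ALLOC][14-15 FREE][16-23 ALLOC][24-56 FREE]
Op 7: free(b) -> (freed b); heap: [0-8 ALLOC][9-15 FREE][16-23 ALLOC][24-56 FREE]
malloc(6): first-fit scan over [0-8 ALLOC][9-15 FREE][16-23 ALLOC][24-56 FREE] -> 9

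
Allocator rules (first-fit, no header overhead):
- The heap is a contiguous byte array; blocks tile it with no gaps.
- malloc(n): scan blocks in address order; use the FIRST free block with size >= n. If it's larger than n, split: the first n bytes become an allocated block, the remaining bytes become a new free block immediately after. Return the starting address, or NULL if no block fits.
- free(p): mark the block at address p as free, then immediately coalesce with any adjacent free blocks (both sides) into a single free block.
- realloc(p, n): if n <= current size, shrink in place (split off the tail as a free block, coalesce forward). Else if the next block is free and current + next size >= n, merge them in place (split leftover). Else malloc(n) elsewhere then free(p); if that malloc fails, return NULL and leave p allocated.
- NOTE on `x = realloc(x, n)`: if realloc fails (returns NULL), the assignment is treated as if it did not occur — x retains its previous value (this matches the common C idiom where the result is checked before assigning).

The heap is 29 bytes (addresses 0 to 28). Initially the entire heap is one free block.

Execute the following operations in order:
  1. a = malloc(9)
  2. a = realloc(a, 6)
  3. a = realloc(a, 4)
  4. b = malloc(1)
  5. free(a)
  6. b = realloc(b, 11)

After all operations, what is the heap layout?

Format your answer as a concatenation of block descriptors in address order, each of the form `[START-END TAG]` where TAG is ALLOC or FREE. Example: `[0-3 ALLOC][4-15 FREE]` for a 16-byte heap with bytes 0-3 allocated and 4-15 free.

Op 1: a = malloc(9) -> a = 0; heap: [0-8 ALLOC][9-28 FREE]
Op 2: a = realloc(a, 6) -> a = 0; heap: [0-5 ALLOC][6-28 FREE]
Op 3: a = realloc(a, 4) -> a = 0; heap: [0-3 ALLOC][4-28 FREE]
Op 4: b = malloc(1) -> b = 4; heap: [0-3 ALLOC][4-4 ALLOC][5-28 FREE]
Op 5: free(a) -> (freed a); heap: [0-3 FREE][4-4 ALLOC][5-28 FREE]
Op 6: b = realloc(b, 11) -> b = 4; heap: [0-3 FREE][4-14 ALLOC][15-28 FREE]

Answer: [0-3 FREE][4-14 ALLOC][15-28 FREE]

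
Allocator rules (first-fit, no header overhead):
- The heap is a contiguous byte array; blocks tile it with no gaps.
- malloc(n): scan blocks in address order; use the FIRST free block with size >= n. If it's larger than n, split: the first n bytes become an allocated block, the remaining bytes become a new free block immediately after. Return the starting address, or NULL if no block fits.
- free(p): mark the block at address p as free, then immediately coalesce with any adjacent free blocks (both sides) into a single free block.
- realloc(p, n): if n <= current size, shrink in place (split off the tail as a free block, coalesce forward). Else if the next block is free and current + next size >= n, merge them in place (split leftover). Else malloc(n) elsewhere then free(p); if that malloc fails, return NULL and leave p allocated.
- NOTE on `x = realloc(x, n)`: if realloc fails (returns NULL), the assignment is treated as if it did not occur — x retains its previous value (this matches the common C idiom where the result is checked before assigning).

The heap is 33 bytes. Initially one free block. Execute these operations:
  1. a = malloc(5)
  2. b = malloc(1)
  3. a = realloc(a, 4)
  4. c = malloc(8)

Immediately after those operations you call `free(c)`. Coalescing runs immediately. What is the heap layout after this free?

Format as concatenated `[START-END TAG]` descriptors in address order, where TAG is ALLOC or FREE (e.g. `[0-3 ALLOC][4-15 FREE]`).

Op 1: a = malloc(5) -> a = 0; heap: [0-4 ALLOC][5-32 FREE]
Op 2: b = malloc(1) -> b = 5; heap: [0-4 ALLOC][5-5 ALLOC][6-32 FREE]
Op 3: a = realloc(a, 4) -> a = 0; heap: [0-3 ALLOC][4-4 FREE][5-5 ALLOC][6-32 FREE]
Op 4: c = malloc(8) -> c = 6; heap: [0-3 ALLOC][4-4 FREE][5-5 ALLOC][6-13 ALLOC][14-32 FREE]
free(c): c = 6 -> block [6-13 ALLOC]; mark free, coalesce with adjacent free neighbors -> [0-3 ALLOC][4-4 FREE][5-5 ALLOC][6-32 FREE]

Answer: [0-3 ALLOC][4-4 FREE][5-5 ALLOC][6-32 FREE]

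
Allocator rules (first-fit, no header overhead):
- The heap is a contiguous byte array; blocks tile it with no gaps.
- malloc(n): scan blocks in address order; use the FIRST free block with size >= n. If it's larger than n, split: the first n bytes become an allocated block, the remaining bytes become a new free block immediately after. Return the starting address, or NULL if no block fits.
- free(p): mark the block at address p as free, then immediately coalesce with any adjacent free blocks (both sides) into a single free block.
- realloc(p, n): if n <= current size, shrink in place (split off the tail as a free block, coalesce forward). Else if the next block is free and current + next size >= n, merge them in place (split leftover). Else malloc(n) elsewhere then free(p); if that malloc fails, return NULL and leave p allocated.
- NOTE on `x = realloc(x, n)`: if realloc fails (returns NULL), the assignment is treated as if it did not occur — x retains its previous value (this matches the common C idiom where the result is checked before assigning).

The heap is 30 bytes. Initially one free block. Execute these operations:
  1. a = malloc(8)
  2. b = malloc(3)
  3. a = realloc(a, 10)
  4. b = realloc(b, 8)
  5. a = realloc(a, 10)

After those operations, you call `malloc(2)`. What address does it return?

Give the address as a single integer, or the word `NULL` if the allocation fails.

Op 1: a = malloc(8) -> a = 0; heap: [0-7 ALLOC][8-29 FREE]
Op 2: b = malloc(3) -> b = 8; heap: [0-7 ALLOC][8-10 ALLOC][11-29 FREE]
Op 3: a = realloc(a, 10) -> a = 11; heap: [0-7 FREE][8-10 ALLOC][11-20 ALLOC][21-29 FREE]
Op 4: b = realloc(b, 8) -> b = 0; heap: [0-7 ALLOC][8-10 FREE][11-20 ALLOC][21-29 FREE]
Op 5: a = realloc(a, 10) -> a = 11; heap: [0-7 ALLOC][8-10 FREE][11-20 ALLOC][21-29 FREE]
malloc(2): first-fit scan over [0-7 ALLOC][8-10 FREE][11-20 ALLOC][21-29 FREE] -> 8

Answer: 8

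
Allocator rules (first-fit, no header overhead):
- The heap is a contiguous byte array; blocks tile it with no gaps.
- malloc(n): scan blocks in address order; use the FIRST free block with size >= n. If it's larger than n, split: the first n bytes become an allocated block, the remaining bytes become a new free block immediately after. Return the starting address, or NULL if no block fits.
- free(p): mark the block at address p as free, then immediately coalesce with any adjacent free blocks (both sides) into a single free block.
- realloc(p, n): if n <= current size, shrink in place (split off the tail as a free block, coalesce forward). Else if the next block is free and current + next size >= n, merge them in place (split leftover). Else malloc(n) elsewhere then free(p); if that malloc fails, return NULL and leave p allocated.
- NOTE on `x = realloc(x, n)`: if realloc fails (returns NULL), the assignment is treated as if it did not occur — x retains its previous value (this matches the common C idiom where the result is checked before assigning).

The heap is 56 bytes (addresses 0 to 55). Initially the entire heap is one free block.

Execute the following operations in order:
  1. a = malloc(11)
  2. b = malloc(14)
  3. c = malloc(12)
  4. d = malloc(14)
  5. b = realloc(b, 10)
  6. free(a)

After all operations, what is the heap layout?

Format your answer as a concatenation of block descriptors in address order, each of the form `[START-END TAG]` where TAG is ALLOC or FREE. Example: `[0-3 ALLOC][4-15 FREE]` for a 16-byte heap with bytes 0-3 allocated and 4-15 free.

Op 1: a = malloc(11) -> a = 0; heap: [0-10 ALLOC][11-55 FREE]
Op 2: b = malloc(14) -> b = 11; heap: [0-10 ALLOC][11-24 ALLOC][25-55 FREE]
Op 3: c = malloc(12) -> c = 25; heap: [0-10 ALLOC][11-24 ALLOC][25-36 ALLOC][37-55 FREE]
Op 4: d = malloc(14) -> d = 37; heap: [0-10 ALLOC][11-24 ALLOC][25-36 ALLOC][37-50 ALLOC][51-55 FREE]
Op 5: b = realloc(b, 10) -> b = 11; heap: [0-10 ALLOC][11-20 ALLOC][21-24 FREE][25-36 ALLOC][37-50 ALLOC][51-55 FREE]
Op 6: free(a) -> (freed a); heap: [0-10 FREE][11-20 ALLOC][21-24 FREE][25-36 ALLOC][37-50 ALLOC][51-55 FREE]

Answer: [0-10 FREE][11-20 ALLOC][21-24 FREE][25-36 ALLOC][37-50 ALLOC][51-55 FREE]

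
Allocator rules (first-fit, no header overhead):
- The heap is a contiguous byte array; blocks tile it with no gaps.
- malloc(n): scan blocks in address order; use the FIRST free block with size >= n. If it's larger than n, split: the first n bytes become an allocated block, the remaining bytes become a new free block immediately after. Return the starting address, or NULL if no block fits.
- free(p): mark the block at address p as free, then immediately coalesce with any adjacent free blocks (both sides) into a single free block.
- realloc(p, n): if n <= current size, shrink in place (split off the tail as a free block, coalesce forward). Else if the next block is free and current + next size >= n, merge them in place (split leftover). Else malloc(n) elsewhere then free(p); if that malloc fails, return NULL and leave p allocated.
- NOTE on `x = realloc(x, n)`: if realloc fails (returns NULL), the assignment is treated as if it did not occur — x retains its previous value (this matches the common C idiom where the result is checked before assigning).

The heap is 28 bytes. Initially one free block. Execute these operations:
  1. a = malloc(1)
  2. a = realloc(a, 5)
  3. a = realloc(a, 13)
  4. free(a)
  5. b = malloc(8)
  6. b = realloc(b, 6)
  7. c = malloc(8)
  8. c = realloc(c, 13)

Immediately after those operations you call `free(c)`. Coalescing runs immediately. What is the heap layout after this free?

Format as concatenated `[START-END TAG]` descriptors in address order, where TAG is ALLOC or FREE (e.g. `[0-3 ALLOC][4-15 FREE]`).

Answer: [0-5 ALLOC][6-27 FREE]

Derivation:
Op 1: a = malloc(1) -> a = 0; heap: [0-0 ALLOC][1-27 FREE]
Op 2: a = realloc(a, 5) -> a = 0; heap: [0-4 ALLOC][5-27 FREE]
Op 3: a = realloc(a, 13) -> a = 0; heap: [0-12 ALLOC][13-27 FREE]
Op 4: free(a) -> (freed a); heap: [0-27 FREE]
Op 5: b = malloc(8) -> b = 0; heap: [0-7 ALLOC][8-27 FREE]
Op 6: b = realloc(b, 6) -> b = 0; heap: [0-5 ALLOC][6-27 FREE]
Op 7: c = malloc(8) -> c = 6; heap: [0-5 ALLOC][6-13 ALLOC][14-27 FREE]
Op 8: c = realloc(c, 13) -> c = 6; heap: [0-5 ALLOC][6-18 ALLOC][19-27 FREE]
free(c): c = 6 -> block [6-18 ALLOC]; mark free, coalesce with adjacent free neighbors -> [0-5 ALLOC][6-27 FREE]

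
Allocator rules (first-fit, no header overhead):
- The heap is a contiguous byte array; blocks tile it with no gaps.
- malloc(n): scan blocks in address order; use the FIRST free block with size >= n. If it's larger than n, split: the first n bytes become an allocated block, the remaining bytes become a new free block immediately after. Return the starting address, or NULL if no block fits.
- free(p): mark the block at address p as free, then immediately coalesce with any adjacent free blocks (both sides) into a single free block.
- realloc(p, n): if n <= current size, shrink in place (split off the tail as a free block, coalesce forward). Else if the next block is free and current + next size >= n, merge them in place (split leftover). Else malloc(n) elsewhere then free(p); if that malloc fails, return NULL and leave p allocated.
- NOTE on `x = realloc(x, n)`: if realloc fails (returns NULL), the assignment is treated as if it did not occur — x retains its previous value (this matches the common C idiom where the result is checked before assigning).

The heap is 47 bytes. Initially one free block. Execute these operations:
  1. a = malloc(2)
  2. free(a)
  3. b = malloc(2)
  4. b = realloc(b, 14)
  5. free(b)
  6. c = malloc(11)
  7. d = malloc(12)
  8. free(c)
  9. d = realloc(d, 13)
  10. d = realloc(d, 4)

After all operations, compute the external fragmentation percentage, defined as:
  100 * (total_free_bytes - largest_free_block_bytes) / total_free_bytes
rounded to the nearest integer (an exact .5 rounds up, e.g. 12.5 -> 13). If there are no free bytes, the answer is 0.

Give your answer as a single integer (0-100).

Answer: 26

Derivation:
Op 1: a = malloc(2) -> a = 0; heap: [0-1 ALLOC][2-46 FREE]
Op 2: free(a) -> (freed a); heap: [0-46 FREE]
Op 3: b = malloc(2) -> b = 0; heap: [0-1 ALLOC][2-46 FREE]
Op 4: b = realloc(b, 14) -> b = 0; heap: [0-13 ALLOC][14-46 FREE]
Op 5: free(b) -> (freed b); heap: [0-46 FREE]
Op 6: c = malloc(11) -> c = 0; heap: [0-10 ALLOC][11-46 FREE]
Op 7: d = malloc(12) -> d = 11; heap: [0-10 ALLOC][11-22 ALLOC][23-46 FREE]
Op 8: free(c) -> (freed c); heap: [0-10 FREE][11-22 ALLOC][23-46 FREE]
Op 9: d = realloc(d, 13) -> d = 11; heap: [0-10 FREE][11-23 ALLOC][24-46 FREE]
Op 10: d = realloc(d, 4) -> d = 11; heap: [0-10 FREE][11-14 ALLOC][15-46 FREE]
Free blocks: [11 32] total_free=43 largest=32 -> 100*(43-32)/43 = 1100/43 ≈ 25.581 -> rounds to 26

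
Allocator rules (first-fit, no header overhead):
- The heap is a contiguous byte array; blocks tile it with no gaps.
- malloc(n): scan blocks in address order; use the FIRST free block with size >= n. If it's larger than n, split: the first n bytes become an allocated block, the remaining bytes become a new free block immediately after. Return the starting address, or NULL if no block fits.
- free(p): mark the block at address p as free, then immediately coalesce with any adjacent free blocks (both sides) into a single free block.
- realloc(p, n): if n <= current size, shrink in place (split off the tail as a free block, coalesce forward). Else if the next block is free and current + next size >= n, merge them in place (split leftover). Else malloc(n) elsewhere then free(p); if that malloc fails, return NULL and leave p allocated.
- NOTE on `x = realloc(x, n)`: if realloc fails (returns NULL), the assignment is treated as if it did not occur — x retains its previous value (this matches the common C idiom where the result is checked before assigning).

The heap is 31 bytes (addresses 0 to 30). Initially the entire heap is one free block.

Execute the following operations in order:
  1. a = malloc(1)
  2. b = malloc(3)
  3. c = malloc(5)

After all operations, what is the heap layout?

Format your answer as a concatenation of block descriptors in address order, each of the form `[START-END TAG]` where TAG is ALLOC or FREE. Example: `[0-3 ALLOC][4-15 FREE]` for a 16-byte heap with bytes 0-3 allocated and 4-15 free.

Op 1: a = malloc(1) -> a = 0; heap: [0-0 ALLOC][1-30 FREE]
Op 2: b = malloc(3) -> b = 1; heap: [0-0 ALLOC][1-3 ALLOC][4-30 FREE]
Op 3: c = malloc(5) -> c = 4; heap: [0-0 ALLOC][1-3 ALLOC][4-8 ALLOC][9-30 FREE]

Answer: [0-0 ALLOC][1-3 ALLOC][4-8 ALLOC][9-30 FREE]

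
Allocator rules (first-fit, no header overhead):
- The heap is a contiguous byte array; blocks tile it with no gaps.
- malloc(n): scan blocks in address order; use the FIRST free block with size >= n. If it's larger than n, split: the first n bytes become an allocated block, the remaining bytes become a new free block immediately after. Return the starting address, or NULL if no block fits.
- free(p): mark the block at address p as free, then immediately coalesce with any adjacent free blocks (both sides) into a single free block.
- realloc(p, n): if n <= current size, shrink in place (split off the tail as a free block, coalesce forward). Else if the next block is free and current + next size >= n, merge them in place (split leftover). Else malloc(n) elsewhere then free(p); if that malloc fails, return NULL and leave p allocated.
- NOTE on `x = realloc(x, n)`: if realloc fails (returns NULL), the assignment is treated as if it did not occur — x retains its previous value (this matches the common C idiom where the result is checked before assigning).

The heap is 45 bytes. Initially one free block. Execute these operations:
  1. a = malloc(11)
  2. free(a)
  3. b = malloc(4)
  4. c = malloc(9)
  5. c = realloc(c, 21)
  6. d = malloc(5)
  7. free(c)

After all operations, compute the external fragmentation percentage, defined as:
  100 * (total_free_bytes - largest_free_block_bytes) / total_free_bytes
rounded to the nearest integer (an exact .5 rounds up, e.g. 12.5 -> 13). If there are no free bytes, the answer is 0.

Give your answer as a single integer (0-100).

Op 1: a = malloc(11) -> a = 0; heap: [0-10 ALLOC][11-44 FREE]
Op 2: free(a) -> (freed a); heap: [0-44 FREE]
Op 3: b = malloc(4) -> b = 0; heap: [0-3 ALLOC][4-44 FREE]
Op 4: c = malloc(9) -> c = 4; heap: [0-3 ALLOC][4-12 ALLOC][13-44 FREE]
Op 5: c = realloc(c, 21) -> c = 4; heap: [0-3 ALLOC][4-24 ALLOC][25-44 FREE]
Op 6: d = malloc(5) -> d = 25; heap: [0-3 ALLOC][4-24 ALLOC][25-29 ALLOC][30-44 FREE]
Op 7: free(c) -> (freed c); heap: [0-3 ALLOC][4-24 FREE][25-29 ALLOC][30-44 FREE]
Free blocks: [21 15] total_free=36 largest=21 -> 100*(36-21)/36 = 1500/36 ≈ 41.667 -> rounds to 42

Answer: 42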